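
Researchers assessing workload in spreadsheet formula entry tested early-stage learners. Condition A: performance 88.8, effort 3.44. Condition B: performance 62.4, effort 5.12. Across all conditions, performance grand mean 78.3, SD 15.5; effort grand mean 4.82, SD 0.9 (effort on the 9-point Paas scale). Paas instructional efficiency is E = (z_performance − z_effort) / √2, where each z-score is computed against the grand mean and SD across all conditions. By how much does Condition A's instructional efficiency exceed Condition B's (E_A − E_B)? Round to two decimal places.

2.52

Condition A: z_P = (88.8 − 78.3)/15.5 = 0.6774; z_E = (3.44 − 4.82)/0.9 = -1.5333; E_A = (0.6774 − (-1.5333))/√2 = 1.5632.
Condition B: z_P = (62.4 − 78.3)/15.5 = -1.0258; z_E = (5.12 − 4.82)/0.9 = 0.3333; E_B = (-1.0258 − 0.3333)/√2 = -0.9610.
E_A − E_B = 1.5632 − (-0.9610) = 2.5242 ≈ 2.52.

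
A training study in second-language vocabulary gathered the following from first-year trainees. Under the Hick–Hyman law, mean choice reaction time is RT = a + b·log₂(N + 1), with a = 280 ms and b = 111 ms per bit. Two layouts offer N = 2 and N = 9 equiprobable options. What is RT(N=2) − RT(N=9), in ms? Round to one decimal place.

RT(2) = 280 + 111·log₂(3) = 280 + 111·1.5850 = 455.9350 ms.
RT(9) = 280 + 111·log₂(10) = 280 + 111·3.3219 = 648.7309 ms.
Difference = 455.9350 − 648.7309 = -192.7959 ≈ -192.8 ms.

-192.8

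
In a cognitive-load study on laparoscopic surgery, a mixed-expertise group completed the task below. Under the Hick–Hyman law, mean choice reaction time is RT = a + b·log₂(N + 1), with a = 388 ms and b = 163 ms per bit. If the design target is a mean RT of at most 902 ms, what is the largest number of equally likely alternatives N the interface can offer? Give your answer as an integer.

Set 388 + 163·log₂(N + 1) ≤ 902.
log₂(N + 1) ≤ (902 − 388) / 163 = 3.1534.
N + 1 ≤ 2^3.1534 = 8.8975.
N ≤ 7.8975, so the largest integer N is 7.

7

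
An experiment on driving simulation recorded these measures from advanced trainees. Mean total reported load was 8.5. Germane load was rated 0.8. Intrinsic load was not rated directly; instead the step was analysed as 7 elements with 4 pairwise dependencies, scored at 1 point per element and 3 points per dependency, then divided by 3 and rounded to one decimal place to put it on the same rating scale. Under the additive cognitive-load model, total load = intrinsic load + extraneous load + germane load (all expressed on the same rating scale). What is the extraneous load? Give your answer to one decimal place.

Intrinsic (element-interactivity): (7 × 1 + 4 × 3) / 3 = 19 / 3 = 6.3333 → 6.3.
extraneous load = total − intrinsic − germane
             = 8.5 − 6.3 − 0.8 = 1.4.

1.4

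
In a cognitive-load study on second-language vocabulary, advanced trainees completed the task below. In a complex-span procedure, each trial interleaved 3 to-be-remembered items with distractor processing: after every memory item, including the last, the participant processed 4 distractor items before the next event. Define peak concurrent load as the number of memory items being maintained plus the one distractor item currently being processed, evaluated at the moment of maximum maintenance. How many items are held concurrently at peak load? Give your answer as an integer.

Maintenance is greatest during the distractor(s) after memory item 3: all 3 memory items are being held.
One distractor item is concurrently being processed.
Peak concurrent load = 3 + 1 = 4 items.

4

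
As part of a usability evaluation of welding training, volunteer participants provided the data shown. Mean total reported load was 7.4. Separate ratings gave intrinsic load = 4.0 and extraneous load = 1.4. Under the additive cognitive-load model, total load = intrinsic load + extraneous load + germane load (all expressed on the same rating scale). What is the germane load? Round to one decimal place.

germane load = total − intrinsic − extraneous
             = 7.4 − 4.0 − 1.4 = 2.0.

2.0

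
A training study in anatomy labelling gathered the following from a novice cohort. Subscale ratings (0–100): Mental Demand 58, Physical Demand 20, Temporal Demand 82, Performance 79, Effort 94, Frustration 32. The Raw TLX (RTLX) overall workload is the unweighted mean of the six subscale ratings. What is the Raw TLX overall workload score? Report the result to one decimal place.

Sum of ratings = 58 + 20 + 82 + 79 + 94 + 32 = 365.
RTLX = 365 / 6 = 60.8333 ≈ 60.8.

60.8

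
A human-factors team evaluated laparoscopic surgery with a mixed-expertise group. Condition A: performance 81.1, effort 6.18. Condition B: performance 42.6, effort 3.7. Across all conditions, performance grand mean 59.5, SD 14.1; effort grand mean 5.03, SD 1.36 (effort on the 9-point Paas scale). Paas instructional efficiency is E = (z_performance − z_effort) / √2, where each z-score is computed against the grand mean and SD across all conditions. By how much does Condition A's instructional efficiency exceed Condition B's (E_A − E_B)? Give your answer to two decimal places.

Condition A: z_P = (81.1 − 59.5)/14.1 = 1.5319; z_E = (6.18 − 5.03)/1.36 = 0.8456; E_A = (1.5319 − 0.8456)/√2 = 0.4853.
Condition B: z_P = (42.6 − 59.5)/14.1 = -1.1986; z_E = (3.7 − 5.03)/1.36 = -0.9779; E_B = (-1.1986 − (-0.9779))/√2 = -0.1561.
E_A − E_B = 0.4853 − (-0.1561) = 0.6414 ≈ 0.64.

0.64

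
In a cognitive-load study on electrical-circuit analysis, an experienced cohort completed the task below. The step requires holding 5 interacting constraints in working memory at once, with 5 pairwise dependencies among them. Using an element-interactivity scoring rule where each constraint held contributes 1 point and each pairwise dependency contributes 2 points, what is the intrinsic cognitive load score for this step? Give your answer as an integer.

Element contribution: 5 × 1 = 5.
Interaction contribution: 5 × 2 = 10.
Intrinsic load = 5 + 10 = 15.

15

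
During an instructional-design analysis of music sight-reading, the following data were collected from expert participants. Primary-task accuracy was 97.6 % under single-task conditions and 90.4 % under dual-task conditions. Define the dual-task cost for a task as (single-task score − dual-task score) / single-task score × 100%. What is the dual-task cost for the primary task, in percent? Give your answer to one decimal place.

Cost = (97.6 − 90.4) / 97.6 × 100%
     = 7.2000 / 97.6 × 100% = 7.3770%.
≈ 7.4%.

7.4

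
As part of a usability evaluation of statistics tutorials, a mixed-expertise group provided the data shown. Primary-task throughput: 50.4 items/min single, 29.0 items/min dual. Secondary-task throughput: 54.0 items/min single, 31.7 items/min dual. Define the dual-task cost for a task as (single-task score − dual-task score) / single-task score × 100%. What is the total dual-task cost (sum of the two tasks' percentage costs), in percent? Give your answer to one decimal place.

Primary cost = (50.4 − 29.0) / 50.4 × 100% = 42.4603%.
Secondary cost = (54.0 − 31.7) / 54.0 × 100% = 41.2963%.
Total = 42.4603% + 41.2963% = 83.7566% ≈ 83.8%.

83.8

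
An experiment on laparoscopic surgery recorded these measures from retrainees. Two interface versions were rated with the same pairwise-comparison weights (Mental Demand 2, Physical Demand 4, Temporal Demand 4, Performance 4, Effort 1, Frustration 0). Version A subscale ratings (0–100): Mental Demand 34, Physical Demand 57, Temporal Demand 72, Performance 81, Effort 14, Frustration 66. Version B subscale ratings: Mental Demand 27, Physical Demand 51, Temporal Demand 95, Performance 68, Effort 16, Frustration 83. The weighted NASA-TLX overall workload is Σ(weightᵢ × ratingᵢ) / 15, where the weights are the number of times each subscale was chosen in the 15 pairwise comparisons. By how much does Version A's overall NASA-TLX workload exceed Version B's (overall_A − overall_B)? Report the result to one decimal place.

-0.3

Version A weighted sum = 2·34 + 4·57 + 4·72 + 4·81 + 1·14 + 0·66 = 68 + 228 + 288 + 324 + 14 + 0 = 922; overall_A = 922/15 = 61.4667.
Version B weighted sum = 2·27 + 4·51 + 4·95 + 4·68 + 1·16 + 0·83 = 54 + 204 + 380 + 272 + 16 + 0 = 926; overall_B = 926/15 = 61.7333.
Difference = 61.4667 − 61.7333 = -0.2666 ≈ -0.3.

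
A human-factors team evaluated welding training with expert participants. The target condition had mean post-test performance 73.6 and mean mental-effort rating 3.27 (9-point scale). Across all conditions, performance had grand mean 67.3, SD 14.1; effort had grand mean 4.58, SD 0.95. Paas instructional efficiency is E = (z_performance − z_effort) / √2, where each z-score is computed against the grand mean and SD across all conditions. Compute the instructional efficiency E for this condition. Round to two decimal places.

1.29

z_performance = (73.6 − 67.3) / 14.1 = 6.3000 / 14.1 = 0.4468.
z_effort = (3.27 − 4.58) / 0.95 = -1.3100 / 0.95 = -1.3789.
z_P − z_E = 0.4468 − (-1.3789) = 1.8257.
E = 1.8257 / √2 = 1.8257 / 1.41421 = 1.2910 ≈ 1.29.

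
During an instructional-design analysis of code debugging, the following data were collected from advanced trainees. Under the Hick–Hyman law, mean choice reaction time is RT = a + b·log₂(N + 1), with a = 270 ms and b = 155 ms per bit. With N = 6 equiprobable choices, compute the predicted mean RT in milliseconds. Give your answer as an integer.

log₂(6 + 1) = log₂(7) = 2.8074.
RT = 270 + 155 × 2.8074 = 270 + 435.1470 = 705.1470 ms.
≈ 705 ms.

705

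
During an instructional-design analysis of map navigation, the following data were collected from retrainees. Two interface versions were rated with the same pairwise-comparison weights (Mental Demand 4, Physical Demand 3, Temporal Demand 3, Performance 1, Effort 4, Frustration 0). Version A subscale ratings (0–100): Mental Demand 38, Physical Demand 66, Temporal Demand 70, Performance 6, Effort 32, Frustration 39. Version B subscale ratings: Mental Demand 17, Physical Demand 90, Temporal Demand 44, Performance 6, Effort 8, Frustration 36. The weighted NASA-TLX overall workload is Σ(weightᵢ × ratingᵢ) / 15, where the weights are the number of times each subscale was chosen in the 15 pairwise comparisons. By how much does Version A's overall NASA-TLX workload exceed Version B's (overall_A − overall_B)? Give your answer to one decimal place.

12.4

Version A weighted sum = 4·38 + 3·66 + 3·70 + 1·6 + 4·32 + 0·39 = 152 + 198 + 210 + 6 + 128 + 0 = 694; overall_A = 694/15 = 46.2667.
Version B weighted sum = 4·17 + 3·90 + 3·44 + 1·6 + 4·8 + 0·36 = 68 + 270 + 132 + 6 + 32 + 0 = 508; overall_B = 508/15 = 33.8667.
Difference = 46.2667 − 33.8667 = 12.4000 ≈ 12.4.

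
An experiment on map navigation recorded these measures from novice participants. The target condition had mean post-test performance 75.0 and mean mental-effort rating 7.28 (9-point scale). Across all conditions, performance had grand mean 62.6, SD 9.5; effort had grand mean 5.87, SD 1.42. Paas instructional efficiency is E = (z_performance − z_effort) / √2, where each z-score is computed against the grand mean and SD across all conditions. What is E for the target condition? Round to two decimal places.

0.22

z_performance = (75.0 − 62.6) / 9.5 = 12.4000 / 9.5 = 1.3053.
z_effort = (7.28 − 5.87) / 1.42 = 1.4100 / 1.42 = 0.9930.
z_P − z_E = 1.3053 − 0.9930 = 0.3123.
E = 0.3123 / √2 = 0.3123 / 1.41421 = 0.2208 ≈ 0.22.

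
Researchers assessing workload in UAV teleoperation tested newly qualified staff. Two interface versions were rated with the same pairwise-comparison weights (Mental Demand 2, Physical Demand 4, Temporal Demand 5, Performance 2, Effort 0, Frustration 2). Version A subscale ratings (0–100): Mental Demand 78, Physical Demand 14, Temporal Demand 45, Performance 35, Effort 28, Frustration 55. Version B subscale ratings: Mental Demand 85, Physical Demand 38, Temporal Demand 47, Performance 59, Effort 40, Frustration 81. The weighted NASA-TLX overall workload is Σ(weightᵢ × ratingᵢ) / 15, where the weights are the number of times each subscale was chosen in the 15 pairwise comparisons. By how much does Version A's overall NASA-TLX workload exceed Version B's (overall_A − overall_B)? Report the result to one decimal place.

Version A weighted sum = 2·78 + 4·14 + 5·45 + 2·35 + 0·28 + 2·55 = 156 + 56 + 225 + 70 + 0 + 110 = 617; overall_A = 617/15 = 41.1333.
Version B weighted sum = 2·85 + 4·38 + 5·47 + 2·59 + 0·40 + 2·81 = 170 + 152 + 235 + 118 + 0 + 162 = 837; overall_B = 837/15 = 55.8000.
Difference = 41.1333 − 55.8000 = -14.6667 ≈ -14.7.

-14.7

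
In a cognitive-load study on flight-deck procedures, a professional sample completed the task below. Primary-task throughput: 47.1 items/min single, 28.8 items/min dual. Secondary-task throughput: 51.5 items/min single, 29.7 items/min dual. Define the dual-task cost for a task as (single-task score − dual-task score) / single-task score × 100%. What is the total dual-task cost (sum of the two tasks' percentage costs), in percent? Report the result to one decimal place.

Primary cost = (47.1 − 28.8) / 47.1 × 100% = 38.8535%.
Secondary cost = (51.5 − 29.7) / 51.5 × 100% = 42.3301%.
Total = 38.8535% + 42.3301% = 81.1836% ≈ 81.2%.

81.2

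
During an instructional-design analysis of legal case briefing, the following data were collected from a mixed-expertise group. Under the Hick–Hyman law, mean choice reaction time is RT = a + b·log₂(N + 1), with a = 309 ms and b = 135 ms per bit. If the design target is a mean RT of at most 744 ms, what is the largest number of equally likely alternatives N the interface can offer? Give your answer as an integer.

Set 309 + 135·log₂(N + 1) ≤ 744.
log₂(N + 1) ≤ (744 − 309) / 135 = 3.2222.
N + 1 ≤ 2^3.2222 = 9.3321.
N ≤ 8.3321, so the largest integer N is 8.

8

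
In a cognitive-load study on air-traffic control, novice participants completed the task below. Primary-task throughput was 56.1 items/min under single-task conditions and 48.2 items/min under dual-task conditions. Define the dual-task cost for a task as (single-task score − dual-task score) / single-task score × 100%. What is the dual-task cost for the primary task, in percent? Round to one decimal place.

14.1

Cost = (56.1 − 48.2) / 56.1 × 100%
     = 7.9000 / 56.1 × 100% = 14.0820%.
≈ 14.1%.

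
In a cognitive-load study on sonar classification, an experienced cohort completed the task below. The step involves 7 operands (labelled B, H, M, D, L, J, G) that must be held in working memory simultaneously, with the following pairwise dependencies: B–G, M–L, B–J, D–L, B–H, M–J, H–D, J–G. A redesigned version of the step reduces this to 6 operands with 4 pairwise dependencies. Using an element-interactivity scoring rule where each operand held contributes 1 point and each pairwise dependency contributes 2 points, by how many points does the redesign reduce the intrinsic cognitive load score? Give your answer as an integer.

Original: 7 × 1 + 8 × 2 = 7 + 16 = 23.
Redesigned: 6 × 1 + 4 × 2 = 6 + 8 = 14.
Reduction = 23 − 14 = 9.

9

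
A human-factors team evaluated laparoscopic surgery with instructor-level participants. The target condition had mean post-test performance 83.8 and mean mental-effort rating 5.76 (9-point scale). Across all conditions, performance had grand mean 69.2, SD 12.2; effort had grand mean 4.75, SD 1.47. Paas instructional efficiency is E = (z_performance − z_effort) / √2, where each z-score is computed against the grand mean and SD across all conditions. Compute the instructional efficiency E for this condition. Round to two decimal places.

z_performance = (83.8 − 69.2) / 12.2 = 14.6000 / 12.2 = 1.1967.
z_effort = (5.76 − 4.75) / 1.47 = 1.0100 / 1.47 = 0.6871.
z_P − z_E = 1.1967 − 0.6871 = 0.5096.
E = 0.5096 / √2 = 0.5096 / 1.41421 = 0.3603 ≈ 0.36.

0.36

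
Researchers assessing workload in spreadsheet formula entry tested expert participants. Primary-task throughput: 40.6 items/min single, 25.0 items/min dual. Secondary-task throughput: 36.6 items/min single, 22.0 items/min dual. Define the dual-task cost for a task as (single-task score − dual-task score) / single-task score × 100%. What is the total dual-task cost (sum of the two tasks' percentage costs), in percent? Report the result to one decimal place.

78.3

Primary cost = (40.6 − 25.0) / 40.6 × 100% = 38.4236%.
Secondary cost = (36.6 − 22.0) / 36.6 × 100% = 39.8907%.
Total = 38.4236% + 39.8907% = 78.3143% ≈ 78.3%.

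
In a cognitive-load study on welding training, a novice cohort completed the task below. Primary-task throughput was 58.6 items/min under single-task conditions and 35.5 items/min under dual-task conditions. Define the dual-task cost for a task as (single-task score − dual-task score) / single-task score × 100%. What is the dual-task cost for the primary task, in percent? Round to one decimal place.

39.4

Cost = (58.6 − 35.5) / 58.6 × 100%
     = 23.1000 / 58.6 × 100% = 39.4198%.
≈ 39.4%.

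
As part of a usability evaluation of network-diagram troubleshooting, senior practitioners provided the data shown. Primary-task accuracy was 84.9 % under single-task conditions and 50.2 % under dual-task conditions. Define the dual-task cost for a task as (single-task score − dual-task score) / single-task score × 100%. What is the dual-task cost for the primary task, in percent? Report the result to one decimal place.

40.9

Cost = (84.9 − 50.2) / 84.9 × 100%
     = 34.7000 / 84.9 × 100% = 40.8716%.
≈ 40.9%.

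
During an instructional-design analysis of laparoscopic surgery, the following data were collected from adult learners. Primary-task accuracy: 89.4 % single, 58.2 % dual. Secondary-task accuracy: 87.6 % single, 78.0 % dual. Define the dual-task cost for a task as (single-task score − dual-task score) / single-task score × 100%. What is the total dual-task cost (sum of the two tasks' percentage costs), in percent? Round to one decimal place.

45.9

Primary cost = (89.4 − 58.2) / 89.4 × 100% = 34.8993%.
Secondary cost = (87.6 − 78.0) / 87.6 × 100% = 10.9589%.
Total = 34.8993% + 10.9589% = 45.8582% ≈ 45.9%.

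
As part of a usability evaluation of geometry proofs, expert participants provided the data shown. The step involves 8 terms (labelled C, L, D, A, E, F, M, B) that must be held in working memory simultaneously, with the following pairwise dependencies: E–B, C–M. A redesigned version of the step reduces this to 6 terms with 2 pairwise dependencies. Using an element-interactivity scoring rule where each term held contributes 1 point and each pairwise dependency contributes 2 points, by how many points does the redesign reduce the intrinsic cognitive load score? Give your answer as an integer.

Original: 8 × 1 + 2 × 2 = 8 + 4 = 12.
Redesigned: 6 × 1 + 2 × 2 = 6 + 4 = 10.
Reduction = 12 − 10 = 2.

2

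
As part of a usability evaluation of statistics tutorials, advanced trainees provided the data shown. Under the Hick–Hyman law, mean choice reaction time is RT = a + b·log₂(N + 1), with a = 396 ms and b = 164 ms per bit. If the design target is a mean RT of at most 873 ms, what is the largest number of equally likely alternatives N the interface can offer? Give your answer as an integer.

Set 396 + 164·log₂(N + 1) ≤ 873.
log₂(N + 1) ≤ (873 − 396) / 164 = 2.9085.
N + 1 ≤ 2^2.9085 = 7.5084.
N ≤ 6.5084, so the largest integer N is 6.

6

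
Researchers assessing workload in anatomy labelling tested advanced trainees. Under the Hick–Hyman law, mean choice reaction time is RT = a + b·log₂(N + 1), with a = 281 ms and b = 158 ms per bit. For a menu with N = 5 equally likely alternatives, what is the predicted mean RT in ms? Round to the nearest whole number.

689

log₂(5 + 1) = log₂(6) = 2.5850.
RT = 281 + 158 × 2.5850 = 281 + 408.4300 = 689.4300 ms.
≈ 689 ms.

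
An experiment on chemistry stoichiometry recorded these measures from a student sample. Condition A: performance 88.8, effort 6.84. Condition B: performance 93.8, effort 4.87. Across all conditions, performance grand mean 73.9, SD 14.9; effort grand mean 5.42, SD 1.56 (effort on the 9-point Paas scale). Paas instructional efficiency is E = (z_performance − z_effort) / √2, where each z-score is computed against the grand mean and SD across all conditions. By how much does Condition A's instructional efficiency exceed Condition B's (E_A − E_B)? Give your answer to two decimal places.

Condition A: z_P = (88.8 − 73.9)/14.9 = 1.0000; z_E = (6.84 − 5.42)/1.56 = 0.9103; E_A = (1.0000 − 0.9103)/√2 = 0.0634.
Condition B: z_P = (93.8 − 73.9)/14.9 = 1.3356; z_E = (4.87 − 5.42)/1.56 = -0.3526; E_B = (1.3356 − (-0.3526))/√2 = 1.1937.
E_A − E_B = 0.0634 − 1.1937 = -1.1303 ≈ -1.13.

-1.13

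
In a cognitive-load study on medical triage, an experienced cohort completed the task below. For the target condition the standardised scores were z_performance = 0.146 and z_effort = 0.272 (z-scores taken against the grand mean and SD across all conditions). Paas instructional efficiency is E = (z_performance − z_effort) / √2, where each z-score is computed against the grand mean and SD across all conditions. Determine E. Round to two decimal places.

z_P − z_E = 0.146 − 0.272 = -0.1260.
E = -0.1260 / √2 = -0.1260 / 1.41421 = -0.0891 ≈ -0.09.

-0.09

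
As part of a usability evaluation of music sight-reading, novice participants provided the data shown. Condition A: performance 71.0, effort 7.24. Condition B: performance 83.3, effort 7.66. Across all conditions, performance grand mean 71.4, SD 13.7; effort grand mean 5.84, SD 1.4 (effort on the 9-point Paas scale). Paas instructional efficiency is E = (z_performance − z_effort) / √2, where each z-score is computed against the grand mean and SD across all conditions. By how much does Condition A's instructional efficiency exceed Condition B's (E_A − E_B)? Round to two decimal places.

-0.42

Condition A: z_P = (71.0 − 71.4)/13.7 = -0.0292; z_E = (7.24 − 5.84)/1.4 = 1.0000; E_A = (-0.0292 − 1.0000)/√2 = -0.7278.
Condition B: z_P = (83.3 − 71.4)/13.7 = 0.8686; z_E = (7.66 − 5.84)/1.4 = 1.3000; E_B = (0.8686 − 1.3000)/√2 = -0.3050.
E_A − E_B = -0.7278 − (-0.3050) = -0.4228 ≈ -0.42.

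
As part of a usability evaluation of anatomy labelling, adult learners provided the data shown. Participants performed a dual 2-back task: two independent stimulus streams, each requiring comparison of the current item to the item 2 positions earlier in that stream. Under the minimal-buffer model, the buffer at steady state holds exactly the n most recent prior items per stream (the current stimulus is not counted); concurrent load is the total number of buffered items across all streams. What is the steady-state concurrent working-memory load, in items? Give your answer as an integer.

Each stream's buffer holds its 2 most recent prior items.
Two independent streams: 2 × 2 = 4 buffered items at steady state.

4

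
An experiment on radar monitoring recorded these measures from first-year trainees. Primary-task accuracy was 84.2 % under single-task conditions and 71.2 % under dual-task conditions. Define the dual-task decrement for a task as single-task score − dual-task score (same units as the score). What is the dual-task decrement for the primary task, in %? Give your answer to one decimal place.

13.0

Decrement = 84.2 − 71.2 = 13.0000 % ≈ 13.0 %.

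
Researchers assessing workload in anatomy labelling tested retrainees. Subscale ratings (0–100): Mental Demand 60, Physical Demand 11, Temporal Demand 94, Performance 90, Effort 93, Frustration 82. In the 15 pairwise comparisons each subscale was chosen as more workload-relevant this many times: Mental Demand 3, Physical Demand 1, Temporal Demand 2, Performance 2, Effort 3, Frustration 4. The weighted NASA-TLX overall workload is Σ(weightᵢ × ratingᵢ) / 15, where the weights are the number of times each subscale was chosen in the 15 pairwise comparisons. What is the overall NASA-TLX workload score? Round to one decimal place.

The tallies are the weights (they sum to 15).
Weighted sum = 3·60 + 1·11 + 2·94 + 2·90 + 3·93 + 4·82
            = 180 + 11 + 188 + 180 + 279 + 328 = 1166.
Overall workload = 1166 / 15 = 77.7333 ≈ 77.7.

77.7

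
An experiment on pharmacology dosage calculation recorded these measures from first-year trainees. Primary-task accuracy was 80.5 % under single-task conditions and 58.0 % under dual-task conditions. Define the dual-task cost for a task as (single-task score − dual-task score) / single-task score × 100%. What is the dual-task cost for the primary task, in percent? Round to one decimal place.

Cost = (80.5 − 58.0) / 80.5 × 100%
     = 22.5000 / 80.5 × 100% = 27.9503%.
≈ 28.0%.

28.0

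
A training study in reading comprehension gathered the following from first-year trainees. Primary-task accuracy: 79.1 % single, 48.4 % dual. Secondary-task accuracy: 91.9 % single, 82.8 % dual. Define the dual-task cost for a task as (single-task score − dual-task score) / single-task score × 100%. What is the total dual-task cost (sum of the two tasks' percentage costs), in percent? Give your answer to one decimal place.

48.7

Primary cost = (79.1 − 48.4) / 79.1 × 100% = 38.8116%.
Secondary cost = (91.9 − 82.8) / 91.9 × 100% = 9.9021%.
Total = 38.8116% + 9.9021% = 48.7137% ≈ 48.7%.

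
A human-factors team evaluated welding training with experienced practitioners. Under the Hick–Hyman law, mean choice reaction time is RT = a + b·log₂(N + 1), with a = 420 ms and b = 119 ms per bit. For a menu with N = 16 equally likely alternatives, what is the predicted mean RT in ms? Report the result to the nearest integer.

log₂(16 + 1) = log₂(17) = 4.0875.
RT = 420 + 119 × 4.0875 = 420 + 486.4125 = 906.4125 ms.
≈ 906 ms.

906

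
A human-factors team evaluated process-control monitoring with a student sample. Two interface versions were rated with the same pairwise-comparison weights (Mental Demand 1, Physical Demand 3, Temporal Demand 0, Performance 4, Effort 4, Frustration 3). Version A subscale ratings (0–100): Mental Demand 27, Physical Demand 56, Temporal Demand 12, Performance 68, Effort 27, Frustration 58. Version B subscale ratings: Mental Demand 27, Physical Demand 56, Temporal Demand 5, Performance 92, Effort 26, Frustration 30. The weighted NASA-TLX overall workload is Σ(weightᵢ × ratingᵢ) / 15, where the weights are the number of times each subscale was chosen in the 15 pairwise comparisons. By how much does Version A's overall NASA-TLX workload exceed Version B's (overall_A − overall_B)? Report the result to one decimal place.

Version A weighted sum = 1·27 + 3·56 + 0·12 + 4·68 + 4·27 + 3·58 = 27 + 168 + 0 + 272 + 108 + 174 = 749; overall_A = 749/15 = 49.9333.
Version B weighted sum = 1·27 + 3·56 + 0·5 + 4·92 + 4·26 + 3·30 = 27 + 168 + 0 + 368 + 104 + 90 = 757; overall_B = 757/15 = 50.4667.
Difference = 49.9333 − 50.4667 = -0.5334 ≈ -0.5.

-0.5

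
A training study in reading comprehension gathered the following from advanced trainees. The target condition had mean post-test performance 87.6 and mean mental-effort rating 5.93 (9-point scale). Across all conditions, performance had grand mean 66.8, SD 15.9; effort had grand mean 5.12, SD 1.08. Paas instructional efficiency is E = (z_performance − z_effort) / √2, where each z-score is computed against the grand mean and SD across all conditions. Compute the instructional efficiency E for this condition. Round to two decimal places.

0.39

z_performance = (87.6 − 66.8) / 15.9 = 20.8000 / 15.9 = 1.3082.
z_effort = (5.93 − 5.12) / 1.08 = 0.8100 / 1.08 = 0.7500.
z_P − z_E = 1.3082 − 0.7500 = 0.5582.
E = 0.5582 / √2 = 0.5582 / 1.41421 = 0.3947 ≈ 0.39.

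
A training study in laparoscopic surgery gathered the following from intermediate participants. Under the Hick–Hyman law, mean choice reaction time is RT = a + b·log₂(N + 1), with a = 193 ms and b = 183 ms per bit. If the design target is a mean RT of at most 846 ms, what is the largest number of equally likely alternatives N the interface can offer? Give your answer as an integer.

Set 193 + 183·log₂(N + 1) ≤ 846.
log₂(N + 1) ≤ (846 − 193) / 183 = 3.5683.
N + 1 ≤ 2^3.5683 = 11.8622.
N ≤ 10.8622, so the largest integer N is 10.

10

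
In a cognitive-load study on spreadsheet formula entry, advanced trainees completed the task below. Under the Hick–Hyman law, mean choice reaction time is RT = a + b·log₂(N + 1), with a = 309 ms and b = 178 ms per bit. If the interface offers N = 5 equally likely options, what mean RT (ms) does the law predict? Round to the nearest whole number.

769

log₂(5 + 1) = log₂(6) = 2.5850.
RT = 309 + 178 × 2.5850 = 309 + 460.1300 = 769.1300 ms.
≈ 769 ms.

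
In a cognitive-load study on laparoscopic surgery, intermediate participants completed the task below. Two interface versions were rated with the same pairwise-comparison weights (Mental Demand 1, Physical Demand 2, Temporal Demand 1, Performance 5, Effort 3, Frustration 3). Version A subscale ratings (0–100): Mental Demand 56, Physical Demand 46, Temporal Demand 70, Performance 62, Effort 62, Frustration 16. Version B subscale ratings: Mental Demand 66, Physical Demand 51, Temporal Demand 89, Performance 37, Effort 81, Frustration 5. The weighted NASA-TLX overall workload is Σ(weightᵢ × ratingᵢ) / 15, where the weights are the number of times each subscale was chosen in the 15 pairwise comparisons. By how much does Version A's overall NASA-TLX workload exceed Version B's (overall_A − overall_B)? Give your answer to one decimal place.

4.1

Version A weighted sum = 1·56 + 2·46 + 1·70 + 5·62 + 3·62 + 3·16 = 56 + 92 + 70 + 310 + 186 + 48 = 762; overall_A = 762/15 = 50.8000.
Version B weighted sum = 1·66 + 2·51 + 1·89 + 5·37 + 3·81 + 3·5 = 66 + 102 + 89 + 185 + 243 + 15 = 700; overall_B = 700/15 = 46.6667.
Difference = 50.8000 − 46.6667 = 4.1333 ≈ 4.1.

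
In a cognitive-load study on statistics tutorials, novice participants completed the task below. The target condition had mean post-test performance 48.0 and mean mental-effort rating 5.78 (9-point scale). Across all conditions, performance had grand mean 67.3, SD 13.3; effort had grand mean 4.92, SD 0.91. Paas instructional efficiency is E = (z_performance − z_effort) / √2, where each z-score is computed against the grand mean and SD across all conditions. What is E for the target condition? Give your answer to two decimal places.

-1.69

z_performance = (48.0 − 67.3) / 13.3 = -19.3000 / 13.3 = -1.4511.
z_effort = (5.78 − 4.92) / 0.91 = 0.8600 / 0.91 = 0.9451.
z_P − z_E = -1.4511 − 0.9451 = -2.3962.
E = -2.3962 / √2 = -2.3962 / 1.41421 = -1.6944 ≈ -1.69.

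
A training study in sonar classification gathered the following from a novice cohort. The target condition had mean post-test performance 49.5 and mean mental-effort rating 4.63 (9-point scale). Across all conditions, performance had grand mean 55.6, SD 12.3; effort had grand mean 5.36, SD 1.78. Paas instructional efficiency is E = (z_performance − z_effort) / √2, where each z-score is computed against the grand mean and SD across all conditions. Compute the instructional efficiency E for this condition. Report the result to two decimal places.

-0.06

z_performance = (49.5 − 55.6) / 12.3 = -6.1000 / 12.3 = -0.4959.
z_effort = (4.63 − 5.36) / 1.78 = -0.7300 / 1.78 = -0.4101.
z_P − z_E = -0.4959 − (-0.4101) = -0.0858.
E = -0.0858 / √2 = -0.0858 / 1.41421 = -0.0607 ≈ -0.06.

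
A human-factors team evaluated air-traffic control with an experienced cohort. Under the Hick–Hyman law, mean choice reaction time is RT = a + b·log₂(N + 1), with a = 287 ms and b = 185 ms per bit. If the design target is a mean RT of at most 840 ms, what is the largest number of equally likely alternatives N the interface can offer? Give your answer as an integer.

Set 287 + 185·log₂(N + 1) ≤ 840.
log₂(N + 1) ≤ (840 − 287) / 185 = 2.9892.
N + 1 ≤ 2^2.9892 = 7.9403.
N ≤ 6.9403, so the largest integer N is 6.

6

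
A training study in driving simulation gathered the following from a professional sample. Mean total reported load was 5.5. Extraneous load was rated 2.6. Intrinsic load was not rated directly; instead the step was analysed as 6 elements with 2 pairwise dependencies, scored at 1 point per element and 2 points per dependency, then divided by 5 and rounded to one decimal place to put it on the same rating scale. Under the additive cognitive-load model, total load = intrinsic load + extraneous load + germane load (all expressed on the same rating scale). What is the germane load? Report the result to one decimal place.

0.9

Intrinsic (element-interactivity): (6 × 1 + 2 × 2) / 5 = 10 / 5 = 2.0000 → 2.0.
germane load = total − intrinsic − extraneous
             = 5.5 − 2.0 − 2.6 = 0.9.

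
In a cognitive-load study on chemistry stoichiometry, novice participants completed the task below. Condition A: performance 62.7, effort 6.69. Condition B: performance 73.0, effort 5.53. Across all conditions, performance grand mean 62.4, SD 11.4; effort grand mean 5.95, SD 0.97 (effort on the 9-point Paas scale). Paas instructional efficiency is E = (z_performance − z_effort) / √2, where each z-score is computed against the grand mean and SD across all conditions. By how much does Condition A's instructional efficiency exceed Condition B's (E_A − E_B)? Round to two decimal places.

Condition A: z_P = (62.7 − 62.4)/11.4 = 0.0263; z_E = (6.69 − 5.95)/0.97 = 0.7629; E_A = (0.0263 − 0.7629)/√2 = -0.5209.
Condition B: z_P = (73.0 − 62.4)/11.4 = 0.9298; z_E = (5.53 − 5.95)/0.97 = -0.4330; E_B = (0.9298 − (-0.4330))/√2 = 0.9636.
E_A − E_B = -0.5209 − 0.9636 = -1.4845 ≈ -1.48.

-1.48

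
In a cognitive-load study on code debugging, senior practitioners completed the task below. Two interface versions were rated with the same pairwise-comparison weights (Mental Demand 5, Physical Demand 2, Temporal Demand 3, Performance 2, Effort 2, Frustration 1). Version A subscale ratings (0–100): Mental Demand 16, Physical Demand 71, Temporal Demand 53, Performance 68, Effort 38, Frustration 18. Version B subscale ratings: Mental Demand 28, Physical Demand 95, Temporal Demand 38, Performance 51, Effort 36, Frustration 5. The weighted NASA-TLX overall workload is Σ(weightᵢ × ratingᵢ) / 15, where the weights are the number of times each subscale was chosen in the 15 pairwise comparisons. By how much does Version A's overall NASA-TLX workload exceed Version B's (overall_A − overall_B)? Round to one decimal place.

Version A weighted sum = 5·16 + 2·71 + 3·53 + 2·68 + 2·38 + 1·18 = 80 + 142 + 159 + 136 + 76 + 18 = 611; overall_A = 611/15 = 40.7333.
Version B weighted sum = 5·28 + 2·95 + 3·38 + 2·51 + 2·36 + 1·5 = 140 + 190 + 114 + 102 + 72 + 5 = 623; overall_B = 623/15 = 41.5333.
Difference = 40.7333 − 41.5333 = -0.8000 ≈ -0.8.

-0.8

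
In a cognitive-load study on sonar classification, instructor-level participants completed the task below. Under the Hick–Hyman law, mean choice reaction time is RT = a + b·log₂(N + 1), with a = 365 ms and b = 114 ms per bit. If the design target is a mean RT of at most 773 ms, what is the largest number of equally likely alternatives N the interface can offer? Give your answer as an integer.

10

Set 365 + 114·log₂(N + 1) ≤ 773.
log₂(N + 1) ≤ (773 − 365) / 114 = 3.5789.
N + 1 ≤ 2^3.5789 = 11.9497.
N ≤ 10.9497, so the largest integer N is 10.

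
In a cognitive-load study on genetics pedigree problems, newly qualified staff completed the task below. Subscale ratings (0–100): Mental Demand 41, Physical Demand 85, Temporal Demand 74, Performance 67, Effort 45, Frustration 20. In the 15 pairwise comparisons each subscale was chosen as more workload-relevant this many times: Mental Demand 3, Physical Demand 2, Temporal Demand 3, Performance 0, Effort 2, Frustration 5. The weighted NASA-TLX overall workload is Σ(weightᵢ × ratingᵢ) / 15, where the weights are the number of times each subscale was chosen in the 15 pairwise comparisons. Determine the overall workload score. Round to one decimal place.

The tallies are the weights (they sum to 15).
Weighted sum = 3·41 + 2·85 + 3·74 + 0·67 + 2·45 + 5·20
            = 123 + 170 + 222 + 0 + 90 + 100 = 705.
Overall workload = 705 / 15 = 47.0000 ≈ 47.0.

47.0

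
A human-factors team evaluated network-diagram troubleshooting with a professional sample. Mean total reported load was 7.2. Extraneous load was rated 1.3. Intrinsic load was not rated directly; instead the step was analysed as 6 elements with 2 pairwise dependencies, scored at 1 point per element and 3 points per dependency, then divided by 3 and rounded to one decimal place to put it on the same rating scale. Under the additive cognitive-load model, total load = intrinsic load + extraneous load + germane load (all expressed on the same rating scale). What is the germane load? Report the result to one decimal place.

1.9

Intrinsic (element-interactivity): (6 × 1 + 2 × 3) / 3 = 12 / 3 = 4.0000 → 4.0.
germane load = total − intrinsic − extraneous
             = 7.2 − 4.0 − 1.3 = 1.9.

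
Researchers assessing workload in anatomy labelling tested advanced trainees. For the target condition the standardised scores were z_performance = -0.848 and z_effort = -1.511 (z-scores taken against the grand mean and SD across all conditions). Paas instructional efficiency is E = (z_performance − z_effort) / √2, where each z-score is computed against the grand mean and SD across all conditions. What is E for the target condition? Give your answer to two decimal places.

z_P − z_E = -0.848 − (-1.511) = 0.6630.
E = 0.6630 / √2 = 0.6630 / 1.41421 = 0.4688 ≈ 0.47.

0.47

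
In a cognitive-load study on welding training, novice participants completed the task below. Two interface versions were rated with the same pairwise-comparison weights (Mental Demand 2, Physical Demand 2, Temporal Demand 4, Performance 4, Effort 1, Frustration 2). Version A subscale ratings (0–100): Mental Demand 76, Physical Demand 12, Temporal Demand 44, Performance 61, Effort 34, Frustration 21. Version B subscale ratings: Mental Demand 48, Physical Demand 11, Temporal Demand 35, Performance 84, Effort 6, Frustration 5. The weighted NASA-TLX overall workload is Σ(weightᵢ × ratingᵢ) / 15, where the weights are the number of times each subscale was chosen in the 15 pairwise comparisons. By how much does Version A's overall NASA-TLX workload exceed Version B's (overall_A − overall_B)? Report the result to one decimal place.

4.1

Version A weighted sum = 2·76 + 2·12 + 4·44 + 4·61 + 1·34 + 2·21 = 152 + 24 + 176 + 244 + 34 + 42 = 672; overall_A = 672/15 = 44.8000.
Version B weighted sum = 2·48 + 2·11 + 4·35 + 4·84 + 1·6 + 2·5 = 96 + 22 + 140 + 336 + 6 + 10 = 610; overall_B = 610/15 = 40.6667.
Difference = 44.8000 − 40.6667 = 4.1333 ≈ 4.1.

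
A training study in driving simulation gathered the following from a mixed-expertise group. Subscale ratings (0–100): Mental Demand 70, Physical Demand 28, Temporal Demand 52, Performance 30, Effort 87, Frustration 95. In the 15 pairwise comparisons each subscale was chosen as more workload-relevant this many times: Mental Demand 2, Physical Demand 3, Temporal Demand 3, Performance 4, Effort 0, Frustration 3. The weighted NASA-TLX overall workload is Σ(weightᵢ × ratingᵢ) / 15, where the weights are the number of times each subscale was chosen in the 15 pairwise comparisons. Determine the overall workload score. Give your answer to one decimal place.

52.3

The tallies are the weights (they sum to 15).
Weighted sum = 2·70 + 3·28 + 3·52 + 4·30 + 0·87 + 3·95
            = 140 + 84 + 156 + 120 + 0 + 285 = 785.
Overall workload = 785 / 15 = 52.3333 ≈ 52.3.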